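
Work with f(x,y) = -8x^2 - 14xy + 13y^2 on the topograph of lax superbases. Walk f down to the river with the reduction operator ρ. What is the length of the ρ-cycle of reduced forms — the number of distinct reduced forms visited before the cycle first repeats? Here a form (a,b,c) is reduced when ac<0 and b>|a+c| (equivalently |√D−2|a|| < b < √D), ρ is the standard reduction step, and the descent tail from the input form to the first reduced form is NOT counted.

D = 612, ⌊√D⌋ = 24
descent: ρ → (13,14,-8)  [lands on river]
river: ρ → (-8,18,9)
river: ρ → (9,18,-8)
river: ρ → (-8,14,13)
river: ρ → (13,12,-9)
river: ρ → (-9,24,1)
river: ρ → (1,24,-9)
river: ρ → (-9,12,13)
ρ-cycle length = 8 (tail of 1 descent step not counted)

8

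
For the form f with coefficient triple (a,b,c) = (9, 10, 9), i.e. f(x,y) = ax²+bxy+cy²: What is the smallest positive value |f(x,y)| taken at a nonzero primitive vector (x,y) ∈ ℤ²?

translate: b→-8 (≡10 mod 18), so (9,10,9)→(9,-8,8)
flip: (9,-8,8)→(8,8,9)
reduced (well bottom): (8,8,9) with a≤c, −a<b≤a
well minimum = a = 8

8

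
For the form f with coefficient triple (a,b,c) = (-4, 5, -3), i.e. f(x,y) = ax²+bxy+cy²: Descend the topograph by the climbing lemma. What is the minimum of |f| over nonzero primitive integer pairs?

translate: b→3 (≡-5 mod 8), so (4,-5,3)→(4,3,2)
flip: (4,3,2)→(2,-3,4)
translate: b→1 (≡-3 mod 4), so (2,-3,4)→(2,1,3)
reduced (well bottom): (2,1,3) with a≤c, −a<b≤a
well minimum |f| = |-2| = 2 (negative-definite)

2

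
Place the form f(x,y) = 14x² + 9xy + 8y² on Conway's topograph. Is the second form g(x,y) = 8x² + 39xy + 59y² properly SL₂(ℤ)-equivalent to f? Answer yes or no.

D₁ = -367, D₂ = -367
f: flip: (14,9,8)→(8,-9,14)
f: translate: b→7 (≡-9 mod 16), so (8,-9,14)→(8,7,13)
f: reduced (well bottom): (8,7,13) with a≤c, −a<b≤a
g: translate: b→7 (≡39 mod 16), so (8,39,59)→(8,7,13)
g: reduced (well bottom): (8,7,13) with a≤c, −a<b≤a
reduced forms (8, 7, 13) vs (8, 7, 13) ⇒ equivalent

yes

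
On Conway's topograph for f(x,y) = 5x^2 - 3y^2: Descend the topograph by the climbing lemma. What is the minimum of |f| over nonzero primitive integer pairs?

descent: ρ → (-3,6,2)  [lands on river]
river: ρ → (2,6,-3)
closes: descent 1, river 2
min |a| on river = 2

2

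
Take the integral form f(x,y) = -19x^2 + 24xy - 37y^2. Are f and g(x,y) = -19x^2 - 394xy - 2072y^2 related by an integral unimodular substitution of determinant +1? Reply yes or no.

D₁ = -2236, D₂ = -2236
f is negative-definite; reduce −f:
−f: translate: b→14 (≡-24 mod 38), so (19,-24,37)→(19,14,32)
−f: reduced (well bottom): (19,14,32) with a≤c, −a<b≤a
flip sign back: reduced form of f is (-19,-14,-32)
g is negative-definite; reduce −g:
−g: translate: b→14 (≡394 mod 38), so (19,394,2072)→(19,14,32)
−g: reduced (well bottom): (19,14,32) with a≤c, −a<b≤a
flip sign back: reduced form of g is (-19,-14,-32)
reduced forms (-19, -14, -32) vs (-19, -14, -32) ⇒ equivalent

yes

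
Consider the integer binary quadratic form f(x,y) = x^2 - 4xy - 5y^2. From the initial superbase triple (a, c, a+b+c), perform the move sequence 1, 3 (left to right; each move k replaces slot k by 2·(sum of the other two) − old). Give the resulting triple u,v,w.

start (1,-5,-8) = (f(1,0),f(0,1),f(1,1))
replace slot 1: 2·((-5)+(-8)) − 1 = -27 → (-27,-5,-8)
replace slot 3: 2·((-27)+(-5)) − (-8) = -56 → (-27,-5,-56)

-27,-5,-56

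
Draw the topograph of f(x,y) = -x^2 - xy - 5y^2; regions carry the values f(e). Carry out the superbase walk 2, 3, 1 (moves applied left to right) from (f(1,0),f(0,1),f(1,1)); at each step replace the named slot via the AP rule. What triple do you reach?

start (-1,-5,-7) = (f(1,0),f(0,1),f(1,1))
replace slot 2: 2·((-1)+(-7)) − (-5) = -11 → (-1,-11,-7)
replace slot 3: 2·((-1)+(-11)) − (-7) = -17 → (-1,-11,-17)
replace slot 1: 2·((-11)+(-17)) − (-1) = -55 → (-55,-11,-17)

-55,-11,-17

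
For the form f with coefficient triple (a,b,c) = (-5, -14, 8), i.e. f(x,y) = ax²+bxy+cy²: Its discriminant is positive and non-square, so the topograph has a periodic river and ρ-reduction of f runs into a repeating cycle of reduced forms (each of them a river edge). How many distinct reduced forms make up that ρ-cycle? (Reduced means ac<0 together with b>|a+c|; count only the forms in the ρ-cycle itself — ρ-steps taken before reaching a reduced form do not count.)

D = 356, ⌊√D⌋ = 18
descent: ρ → (8,14,-5)  [lands on river]
river: ρ → (-5,16,5)
river: ρ → (5,14,-8)
river: ρ → (-8,18,1)
river: ρ → (1,18,-8)
river: ρ → (-8,14,5)
river: ρ → (5,16,-5)
river: ρ → (-5,14,8)
river: ρ → (8,18,-1)
river: ρ → (-1,18,8)
ρ-cycle length = 10 (tail of 1 descent step not counted)

10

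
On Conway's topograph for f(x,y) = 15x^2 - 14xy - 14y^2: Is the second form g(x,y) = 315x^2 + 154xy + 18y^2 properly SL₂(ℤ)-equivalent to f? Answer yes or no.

D₁ = 1036, D₂ = 1036
river cycle of f (length 18): (-14, 14, 15), (15, 16, -13), (-13, 10, 18), (18, 26, -5), (-5, 24, 23), (23, 22, -6), (-6, 26, 15), (15, 4, -17), (-17, 30, 2), (2, 30, -17), … (8 more)
river cycle of g (length 18): (18, 26, -5), (-5, 24, 23), (23, 22, -6), (-6, 26, 15), (15, 4, -17), (-17, 30, 2), (2, 30, -17), (-17, 4, 15), (15, 26, -6), (-6, 22, 23), … (8 more)
cycles coincide ⇒ equivalent

yes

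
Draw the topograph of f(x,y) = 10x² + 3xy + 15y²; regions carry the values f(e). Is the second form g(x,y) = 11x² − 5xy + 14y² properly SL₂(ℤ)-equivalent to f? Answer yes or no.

D₁ = -591, D₂ = -591
f: reduced (well bottom): (10,3,15) with a≤c, −a<b≤a
g: reduced (well bottom): (11,-5,14) with a≤c, −a<b≤a
reduced forms (10, 3, 15) vs (11, -5, 14) ⇒ inequivalent

no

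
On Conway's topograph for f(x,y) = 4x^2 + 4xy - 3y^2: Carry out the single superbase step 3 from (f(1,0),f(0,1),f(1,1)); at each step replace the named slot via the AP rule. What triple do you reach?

start (4,-3,5) = (f(1,0),f(0,1),f(1,1))
replace slot 3: 2·(4+(-3)) − 5 = -3 → (4,-3,-3)

4,-3,-3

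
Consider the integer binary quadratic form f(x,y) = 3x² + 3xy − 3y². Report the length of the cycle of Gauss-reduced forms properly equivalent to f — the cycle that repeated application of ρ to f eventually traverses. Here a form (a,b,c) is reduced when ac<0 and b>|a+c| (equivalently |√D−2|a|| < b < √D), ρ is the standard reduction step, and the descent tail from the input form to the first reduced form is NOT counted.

D = 45, ⌊√D⌋ = 6
river: ρ → (-3,3,3)
river: ρ → (3,3,-3)
ρ-cycle length = 2 (tail of 0 descent steps not counted)

2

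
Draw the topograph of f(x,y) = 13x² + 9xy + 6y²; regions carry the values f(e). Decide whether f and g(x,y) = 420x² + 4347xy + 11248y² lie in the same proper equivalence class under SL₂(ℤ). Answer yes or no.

D₁ = -231, D₂ = -231
f: flip: (13,9,6)→(6,-9,13)
f: translate: b→3 (≡-9 mod 12), so (6,-9,13)→(6,3,10)
f: reduced (well bottom): (6,3,10) with a≤c, −a<b≤a
g: translate: b→147 (≡4347 mod 840), so (420,4347,11248)→(420,147,13)
g: flip: (420,147,13)→(13,-147,420)
g: translate: b→9 (≡-147 mod 26), so (13,-147,420)→(13,9,6)
g: flip: (13,9,6)→(6,-9,13)
g: translate: b→3 (≡-9 mod 12), so (6,-9,13)→(6,3,10)
g: reduced (well bottom): (6,3,10) with a≤c, −a<b≤a
reduced forms (6, 3, 10) vs (6, 3, 10) ⇒ equivalent

yes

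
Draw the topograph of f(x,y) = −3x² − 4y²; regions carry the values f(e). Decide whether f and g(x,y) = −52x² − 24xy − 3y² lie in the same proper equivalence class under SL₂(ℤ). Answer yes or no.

D₁ = -48, D₂ = -48
f is negative-definite; reduce −f:
−f: reduced (well bottom): (3,0,4) with a≤c, −a<b≤a
flip sign back: reduced form of f is (-3,0,-4)
g is negative-definite; reduce −g:
−g: flip: (52,24,3)→(3,-24,52)
−g: translate: b→0 (≡-24 mod 6), so (3,-24,52)→(3,0,4)
−g: reduced (well bottom): (3,0,4) with a≤c, −a<b≤a
flip sign back: reduced form of g is (-3,0,-4)
reduced forms (-3, 0, -4) vs (-3, 0, -4) ⇒ equivalent

yes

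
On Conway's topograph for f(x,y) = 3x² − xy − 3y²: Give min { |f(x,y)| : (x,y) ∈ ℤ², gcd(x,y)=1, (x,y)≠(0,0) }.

descent: ρ → (-3,1,3)  [lands on river]
river: ρ → (3,5,-1)
river: ρ → (-1,5,3)
river: ρ → (3,1,-3)
river: ρ → (-3,5,1)
river: ρ → (1,5,-3)
closes: descent 1, river 6
min |a| on river = 1

1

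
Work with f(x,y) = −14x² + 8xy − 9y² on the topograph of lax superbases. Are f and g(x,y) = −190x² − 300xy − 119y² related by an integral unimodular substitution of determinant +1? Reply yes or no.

D₁ = -440, D₂ = -440
f is negative-definite; reduce −f:
−f: flip: (14,-8,9)→(9,8,14)
−f: reduced (well bottom): (9,8,14) with a≤c, −a<b≤a
flip sign back: reduced form of f is (-9,-8,-14)
g is negative-definite; reduce −g:
−g: translate: b→-80 (≡300 mod 380), so (190,300,119)→(190,-80,9)
−g: flip: (190,-80,9)→(9,80,190)
−g: translate: b→8 (≡80 mod 18), so (9,80,190)→(9,8,14)
−g: reduced (well bottom): (9,8,14) with a≤c, −a<b≤a
flip sign back: reduced form of g is (-9,-8,-14)
reduced forms (-9, -8, -14) vs (-9, -8, -14) ⇒ equivalent

yes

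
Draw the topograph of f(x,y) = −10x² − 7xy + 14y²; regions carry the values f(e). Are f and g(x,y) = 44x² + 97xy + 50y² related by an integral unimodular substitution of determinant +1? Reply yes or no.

D₁ = 609, D₂ = 609
river cycle of f (length 16): (14, 7, -10), (-10, 13, 11), (11, 9, -12), (-12, 15, 8), (8, 17, -10), (-10, 23, 2), (2, 21, -21), (-21, 21, 2), (2, 23, -10), (-10, 17, 8), … (6 more)
river cycle of g (length 16): (-3, 21, 14), (14, 7, -10), (-10, 13, 11), (11, 9, -12), (-12, 15, 8), (8, 17, -10), (-10, 23, 2), (2, 21, -21), (-21, 21, 2), (2, 23, -10), … (6 more)
cycles coincide ⇒ equivalent

yes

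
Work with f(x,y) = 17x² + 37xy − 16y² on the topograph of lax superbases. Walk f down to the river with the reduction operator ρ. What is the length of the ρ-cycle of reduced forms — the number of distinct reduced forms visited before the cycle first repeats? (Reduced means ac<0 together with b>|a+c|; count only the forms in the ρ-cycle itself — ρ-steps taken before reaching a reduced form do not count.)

D = 2457, ⌊√D⌋ = 49
river: ρ → (-16,27,27)
river: ρ → (27,27,-16)
river: ρ → (-16,37,17)
river: ρ → (17,31,-22)
river: ρ → (-22,13,26)
river: ρ → (26,39,-9)
river: ρ → (-9,33,38)
river: ρ → (38,43,-4)
river: ρ → (-4,45,27)
river: ρ → (27,9,-22)
river: ρ → (-22,35,14)
river: ρ → (14,49,-1)
river: ρ → (-1,49,14)
river: ρ → (14,35,-22)
river: ρ → (-22,9,27)
river: ρ → (27,45,-4)
river: ρ → (-4,43,38)
river: ρ → (38,33,-9)
river: ρ → (-9,39,26)
river: ρ → (26,13,-22)
river: ρ → (-22,31,17)
river: ρ → (17,37,-16)
ρ-cycle length = 22 (tail of 0 descent steps not counted)

22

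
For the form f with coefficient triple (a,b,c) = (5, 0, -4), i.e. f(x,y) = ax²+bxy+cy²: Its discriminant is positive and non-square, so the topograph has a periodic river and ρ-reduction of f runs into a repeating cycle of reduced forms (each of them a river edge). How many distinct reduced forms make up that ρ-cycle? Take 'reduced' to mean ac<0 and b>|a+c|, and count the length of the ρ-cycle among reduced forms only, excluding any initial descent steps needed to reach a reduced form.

D = 80, ⌊√D⌋ = 8
descent: ρ → (-4,8,1)  [lands on river]
river: ρ → (1,8,-4)
ρ-cycle length = 2 (tail of 1 descent step not counted)

2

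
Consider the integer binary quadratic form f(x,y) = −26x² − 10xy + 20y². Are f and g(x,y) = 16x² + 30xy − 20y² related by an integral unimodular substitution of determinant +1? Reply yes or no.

D₁ = 2180, D₂ = 2180
river cycle of f (length 8): (20, 10, -26), (-26, 42, 4), (4, 46, -4), (-4, 42, 26), (26, 10, -20), (-20, 30, 16), (16, 34, -16), (-16, 30, 20)
river cycle of g (length 8): (-20, 10, 26), (26, 42, -4), (-4, 46, 4), (4, 42, -26), (-26, 10, 20), (20, 30, -16), (-16, 34, 16), (16, 30, -20)
cycles differ ⇒ inequivalent

no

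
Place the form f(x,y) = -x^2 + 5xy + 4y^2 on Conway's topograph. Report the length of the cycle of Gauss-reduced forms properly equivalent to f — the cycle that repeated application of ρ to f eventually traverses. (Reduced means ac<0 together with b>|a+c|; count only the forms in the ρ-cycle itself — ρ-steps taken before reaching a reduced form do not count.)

D = 41, ⌊√D⌋ = 6
river: ρ → (4,3,-2)
river: ρ → (-2,5,2)
river: ρ → (2,3,-4)
river: ρ → (-4,5,1)
river: ρ → (1,5,-4)
river: ρ → (-4,3,2)
river: ρ → (2,5,-2)
river: ρ → (-2,3,4)
river: ρ → (4,5,-1)
river: ρ → (-1,5,4)
ρ-cycle length = 10 (tail of 0 descent steps not counted)

10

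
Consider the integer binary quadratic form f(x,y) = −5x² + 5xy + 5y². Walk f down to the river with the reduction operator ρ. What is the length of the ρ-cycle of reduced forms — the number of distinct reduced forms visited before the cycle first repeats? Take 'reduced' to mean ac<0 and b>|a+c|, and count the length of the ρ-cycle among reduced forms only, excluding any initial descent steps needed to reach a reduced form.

D = 125, ⌊√D⌋ = 11
river: ρ → (5,5,-5)
river: ρ → (-5,5,5)
ρ-cycle length = 2 (tail of 0 descent steps not counted)

2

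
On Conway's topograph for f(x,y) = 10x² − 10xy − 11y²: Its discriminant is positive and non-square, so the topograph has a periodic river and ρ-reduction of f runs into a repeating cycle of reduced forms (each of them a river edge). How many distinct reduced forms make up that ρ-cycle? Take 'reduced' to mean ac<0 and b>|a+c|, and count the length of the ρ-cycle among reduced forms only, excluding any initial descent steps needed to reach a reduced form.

D = 540, ⌊√D⌋ = 23
descent: ρ → (-11,10,10)  [lands on river]
river: ρ → (10,10,-11)
river: ρ → (-11,12,9)
river: ρ → (9,6,-14)
river: ρ → (-14,22,1)
river: ρ → (1,22,-14)
river: ρ → (-14,6,9)
river: ρ → (9,12,-11)
ρ-cycle length = 8 (tail of 1 descent step not counted)

8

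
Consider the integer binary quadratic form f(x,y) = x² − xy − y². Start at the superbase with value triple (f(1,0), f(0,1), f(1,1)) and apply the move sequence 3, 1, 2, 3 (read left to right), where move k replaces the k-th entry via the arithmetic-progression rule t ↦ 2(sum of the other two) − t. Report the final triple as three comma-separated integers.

start (1,-1,-1) = (f(1,0),f(0,1),f(1,1))
replace slot 3: 2·(1+(-1)) − (-1) = 1 → (1,-1,1)
replace slot 1: 2·((-1)+1) − 1 = -1 → (-1,-1,1)
replace slot 2: 2·((-1)+1) − (-1) = 1 → (-1,1,1)
replace slot 3: 2·((-1)+1) − 1 = -1 → (-1,1,-1)

-1,1,-1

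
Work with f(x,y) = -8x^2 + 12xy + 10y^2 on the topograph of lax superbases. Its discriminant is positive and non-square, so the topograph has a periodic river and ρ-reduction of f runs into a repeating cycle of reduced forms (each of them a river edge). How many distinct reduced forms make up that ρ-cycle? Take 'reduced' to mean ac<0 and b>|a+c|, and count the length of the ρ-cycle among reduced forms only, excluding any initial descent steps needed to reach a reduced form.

D = 464, ⌊√D⌋ = 21
river: ρ → (10,8,-10)
river: ρ → (-10,12,8)
river: ρ → (8,20,-2)
river: ρ → (-2,20,8)
river: ρ → (8,12,-10)
river: ρ → (-10,8,10)
river: ρ → (10,12,-8)
river: ρ → (-8,20,2)
river: ρ → (2,20,-8)
river: ρ → (-8,12,10)
ρ-cycle length = 10 (tail of 0 descent steps not counted)

10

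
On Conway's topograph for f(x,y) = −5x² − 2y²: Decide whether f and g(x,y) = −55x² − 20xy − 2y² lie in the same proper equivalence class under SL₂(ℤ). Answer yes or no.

D₁ = -40, D₂ = -40
f is negative-definite; reduce −f:
−f: flip: (5,0,2)→(2,0,5)
−f: reduced (well bottom): (2,0,5) with a≤c, −a<b≤a
flip sign back: reduced form of f is (-2,0,-5)
g is negative-definite; reduce −g:
−g: flip: (55,20,2)→(2,-20,55)
−g: translate: b→0 (≡-20 mod 4), so (2,-20,55)→(2,0,5)
−g: reduced (well bottom): (2,0,5) with a≤c, −a<b≤a
flip sign back: reduced form of g is (-2,0,-5)
reduced forms (-2, 0, -5) vs (-2, 0, -5) ⇒ equivalent

yes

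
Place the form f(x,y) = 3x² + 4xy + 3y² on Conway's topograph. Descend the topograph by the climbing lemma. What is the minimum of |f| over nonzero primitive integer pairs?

translate: b→-2 (≡4 mod 6), so (3,4,3)→(3,-2,2)
flip: (3,-2,2)→(2,2,3)
reduced (well bottom): (2,2,3) with a≤c, −a<b≤a
well minimum = a = 2

2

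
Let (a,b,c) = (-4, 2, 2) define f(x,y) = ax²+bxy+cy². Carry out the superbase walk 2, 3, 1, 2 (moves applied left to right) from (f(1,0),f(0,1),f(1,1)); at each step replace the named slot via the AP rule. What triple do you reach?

start (-4,2,0) = (f(1,0),f(0,1),f(1,1))
replace slot 2: 2·((-4)+0) − 2 = -10 → (-4,-10,0)
replace slot 3: 2·((-4)+(-10)) − 0 = -28 → (-4,-10,-28)
replace slot 1: 2·((-10)+(-28)) − (-4) = -72 → (-72,-10,-28)
replace slot 2: 2·((-72)+(-28)) − (-10) = -190 → (-72,-190,-28)

-72,-190,-28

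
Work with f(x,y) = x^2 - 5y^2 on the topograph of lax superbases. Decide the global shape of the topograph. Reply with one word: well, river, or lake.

D = b²−4ac = 0² − 4·1·(-5) = 20
D > 0 non-square ⇒ indefinite ⇒ periodic river

river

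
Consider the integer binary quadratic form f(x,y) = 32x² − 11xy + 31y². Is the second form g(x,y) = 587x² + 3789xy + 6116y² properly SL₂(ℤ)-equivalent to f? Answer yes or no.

D₁ = -3847, D₂ = -3847
f: flip: (32,-11,31)→(31,11,32)
f: reduced (well bottom): (31,11,32) with a≤c, −a<b≤a
g: translate: b→267 (≡3789 mod 1174), so (587,3789,6116)→(587,267,32)
g: flip: (587,267,32)→(32,-267,587)
g: translate: b→-11 (≡-267 mod 64), so (32,-267,587)→(32,-11,31)
g: flip: (32,-11,31)→(31,11,32)
g: reduced (well bottom): (31,11,32) with a≤c, −a<b≤a
reduced forms (31, 11, 32) vs (31, 11, 32) ⇒ equivalent

yes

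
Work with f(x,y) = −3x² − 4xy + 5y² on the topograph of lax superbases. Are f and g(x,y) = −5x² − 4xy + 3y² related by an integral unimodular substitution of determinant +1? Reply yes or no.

D₁ = 76, D₂ = 76
river cycle of f (length 6): (5, 4, -3), (-3, 8, 1), (1, 8, -3), (-3, 4, 5), (5, 6, -2), (-2, 6, 5)
river cycle of g (length 6): (3, 4, -5), (-5, 6, 2), (2, 6, -5), (-5, 4, 3), (3, 8, -1), (-1, 8, 3)
cycles differ ⇒ inequivalent

no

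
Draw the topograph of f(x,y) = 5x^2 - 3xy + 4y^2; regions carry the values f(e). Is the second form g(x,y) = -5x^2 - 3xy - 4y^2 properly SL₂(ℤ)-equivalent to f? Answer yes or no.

D₁ = -71, D₂ = -71
f: flip: (5,-3,4)→(4,3,5)
f: reduced (well bottom): (4,3,5) with a≤c, −a<b≤a
g is negative-definite; reduce −g:
−g: flip: (5,3,4)→(4,-3,5)
−g: reduced (well bottom): (4,-3,5) with a≤c, −a<b≤a
flip sign back: reduced form of g is (-4,3,-5)
reduced forms (4, 3, 5) vs (-4, 3, -5) ⇒ inequivalent

no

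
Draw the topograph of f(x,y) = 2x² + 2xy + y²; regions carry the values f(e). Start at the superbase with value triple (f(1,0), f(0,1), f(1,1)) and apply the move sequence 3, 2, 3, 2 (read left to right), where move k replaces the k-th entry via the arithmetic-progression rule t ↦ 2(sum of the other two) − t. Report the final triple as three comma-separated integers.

start (2,1,5) = (f(1,0),f(0,1),f(1,1))
replace slot 3: 2·(2+1) − 5 = 1 → (2,1,1)
replace slot 2: 2·(2+1) − 1 = 5 → (2,5,1)
replace slot 3: 2·(2+5) − 1 = 13 → (2,5,13)
replace slot 2: 2·(2+13) − 5 = 25 → (2,25,13)

2,25,13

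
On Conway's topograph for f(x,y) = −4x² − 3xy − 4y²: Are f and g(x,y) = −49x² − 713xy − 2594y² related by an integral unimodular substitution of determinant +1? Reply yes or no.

D₁ = -55, D₂ = -55
f is negative-definite; reduce −f:
−f: reduced (well bottom): (4,3,4) with a≤c, −a<b≤a
flip sign back: reduced form of f is (-4,-3,-4)
g is negative-definite; reduce −g:
−g: translate: b→27 (≡713 mod 98), so (49,713,2594)→(49,27,4)
−g: flip: (49,27,4)→(4,-27,49)
−g: translate: b→-3 (≡-27 mod 8), so (4,-27,49)→(4,-3,4)
−g: flip: (4,-3,4)→(4,3,4)
−g: reduced (well bottom): (4,3,4) with a≤c, −a<b≤a
flip sign back: reduced form of g is (-4,-3,-4)
reduced forms (-4, -3, -4) vs (-4, -3, -4) ⇒ equivalent

yes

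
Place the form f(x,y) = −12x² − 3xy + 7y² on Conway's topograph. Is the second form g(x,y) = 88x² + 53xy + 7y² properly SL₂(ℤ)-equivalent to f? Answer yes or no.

D₁ = 345, D₂ = 345
river cycle of f (length 10): (7, 17, -2), (-2, 15, 15), (15, 15, -2), (-2, 17, 7), (7, 11, -8), (-8, 5, 10), (10, 15, -3), (-3, 15, 10), (10, 5, -8), (-8, 11, 7)
river cycle of g (length 10): (7, 17, -2), (-2, 15, 15), (15, 15, -2), (-2, 17, 7), (7, 11, -8), (-8, 5, 10), (10, 15, -3), (-3, 15, 10), (10, 5, -8), (-8, 11, 7)
cycles coincide ⇒ equivalent

yes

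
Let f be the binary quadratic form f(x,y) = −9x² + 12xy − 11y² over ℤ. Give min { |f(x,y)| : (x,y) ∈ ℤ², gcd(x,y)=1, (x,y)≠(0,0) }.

translate: b→6 (≡-12 mod 18), so (9,-12,11)→(9,6,8)
flip: (9,6,8)→(8,-6,9)
reduced (well bottom): (8,-6,9) with a≤c, −a<b≤a
well minimum |f| = |-8| = 8 (negative-definite)

8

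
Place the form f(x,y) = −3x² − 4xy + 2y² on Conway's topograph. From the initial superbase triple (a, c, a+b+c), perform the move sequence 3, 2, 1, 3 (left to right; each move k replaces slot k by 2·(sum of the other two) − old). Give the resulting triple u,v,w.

start (-3,2,-5) = (f(1,0),f(0,1),f(1,1))
replace slot 3: 2·((-3)+2) − (-5) = 3 → (-3,2,3)
replace slot 2: 2·((-3)+3) − 2 = -2 → (-3,-2,3)
replace slot 1: 2·((-2)+3) − (-3) = 5 → (5,-2,3)
replace slot 3: 2·(5+(-2)) − 3 = 3 → (5,-2,3)

5,-2,3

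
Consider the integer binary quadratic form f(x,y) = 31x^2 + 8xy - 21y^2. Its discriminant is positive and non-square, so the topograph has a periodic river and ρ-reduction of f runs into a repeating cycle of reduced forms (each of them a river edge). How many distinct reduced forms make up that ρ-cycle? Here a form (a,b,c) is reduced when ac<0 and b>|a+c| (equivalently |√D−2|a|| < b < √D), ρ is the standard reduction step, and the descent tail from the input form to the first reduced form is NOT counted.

D = 2668, ⌊√D⌋ = 51
descent: ρ → (-21,34,18)  [lands on river]
river: ρ → (18,38,-17)
river: ρ → (-17,30,26)
river: ρ → (26,22,-21)
river: ρ → (-21,20,27)
river: ρ → (27,34,-14)
river: ρ → (-14,50,3)
river: ρ → (3,46,-46)
river: ρ → (-46,46,3)
river: ρ → (3,50,-14)
river: ρ → (-14,34,27)
river: ρ → (27,20,-21)
river: ρ → (-21,22,26)
river: ρ → (26,30,-17)
river: ρ → (-17,38,18)
river: ρ → (18,34,-21)
river: ρ → (-21,50,2)
river: ρ → (2,50,-21)
ρ-cycle length = 18 (tail of 1 descent step not counted)

18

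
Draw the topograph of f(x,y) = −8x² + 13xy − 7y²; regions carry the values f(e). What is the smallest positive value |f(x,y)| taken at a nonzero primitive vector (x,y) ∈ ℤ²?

translate: b→3 (≡-13 mod 16), so (8,-13,7)→(8,3,2)
flip: (8,3,2)→(2,-3,8)
translate: b→1 (≡-3 mod 4), so (2,-3,8)→(2,1,7)
reduced (well bottom): (2,1,7) with a≤c, −a<b≤a
well minimum |f| = |-2| = 2 (negative-definite)

2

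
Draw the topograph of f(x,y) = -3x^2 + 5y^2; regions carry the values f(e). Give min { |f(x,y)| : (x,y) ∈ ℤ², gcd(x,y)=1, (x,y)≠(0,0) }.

descent: ρ → (5,0,-3)
descent: ρ → (-3,6,2)  [lands on river]
river: ρ → (2,6,-3)
closes: descent 2, river 2
min |a| on river = 2

2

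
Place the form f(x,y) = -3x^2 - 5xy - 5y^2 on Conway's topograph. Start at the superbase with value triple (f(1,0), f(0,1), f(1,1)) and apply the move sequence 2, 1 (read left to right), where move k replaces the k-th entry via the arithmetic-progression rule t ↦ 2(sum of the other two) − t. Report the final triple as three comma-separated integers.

start (-3,-5,-13) = (f(1,0),f(0,1),f(1,1))
replace slot 2: 2·((-3)+(-13)) − (-5) = -27 → (-3,-27,-13)
replace slot 1: 2·((-27)+(-13)) − (-3) = -77 → (-77,-27,-13)

-77,-27,-13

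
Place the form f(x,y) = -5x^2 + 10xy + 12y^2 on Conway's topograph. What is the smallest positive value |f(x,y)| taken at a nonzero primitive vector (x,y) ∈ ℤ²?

river: ρ → (12,14,-3)
river: ρ → (-3,16,7)
river: ρ → (7,12,-7)
river: ρ → (-7,16,3)
river: ρ → (3,14,-12)
river: ρ → (-12,10,5)
river: ρ → (5,10,-12)
river: ρ → (-12,14,3)
river: ρ → (3,16,-7)
river: ρ → (-7,12,7)
river: ρ → (7,16,-3)
river: ρ → (-3,14,12)
river: ρ → (12,10,-5)
river: ρ → (-5,10,12)
closes: descent 0, river 14
min |a| on river = 3

3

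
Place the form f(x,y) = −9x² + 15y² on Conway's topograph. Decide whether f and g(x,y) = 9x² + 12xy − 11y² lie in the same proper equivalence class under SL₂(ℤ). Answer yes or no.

D₁ = 540, D₂ = 540
river cycle of f (length 2): (-9, 18, 6), (6, 18, -9)
river cycle of g (length 8): (-11, 10, 10), (10, 10, -11), (-11, 12, 9), (9, 6, -14), (-14, 22, 1), (1, 22, -14), (-14, 6, 9), (9, 12, -11)
cycles differ ⇒ inequivalent

no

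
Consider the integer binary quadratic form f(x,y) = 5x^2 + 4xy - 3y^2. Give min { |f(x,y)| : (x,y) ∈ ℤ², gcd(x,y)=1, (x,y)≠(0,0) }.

river: ρ → (-3,8,1)
river: ρ → (1,8,-3)
river: ρ → (-3,4,5)
river: ρ → (5,6,-2)
river: ρ → (-2,6,5)
river: ρ → (5,4,-3)
closes: descent 0, river 6
min |a| on river = 1

1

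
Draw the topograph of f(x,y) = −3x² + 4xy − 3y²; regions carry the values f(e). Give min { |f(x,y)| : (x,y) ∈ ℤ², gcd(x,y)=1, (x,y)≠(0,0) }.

translate: b→2 (≡-4 mod 6), so (3,-4,3)→(3,2,2)
flip: (3,2,2)→(2,-2,3)
translate: b→2 (≡-2 mod 4), so (2,-2,3)→(2,2,3)
reduced (well bottom): (2,2,3) with a≤c, −a<b≤a
well minimum |f| = |-2| = 2 (negative-definite)

2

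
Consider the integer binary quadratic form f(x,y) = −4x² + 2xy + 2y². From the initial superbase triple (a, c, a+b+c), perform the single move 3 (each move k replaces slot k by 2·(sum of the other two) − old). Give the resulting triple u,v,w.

start (-4,2,0) = (f(1,0),f(0,1),f(1,1))
replace slot 3: 2·((-4)+2) − 0 = -4 → (-4,2,-4)

-4,2,-4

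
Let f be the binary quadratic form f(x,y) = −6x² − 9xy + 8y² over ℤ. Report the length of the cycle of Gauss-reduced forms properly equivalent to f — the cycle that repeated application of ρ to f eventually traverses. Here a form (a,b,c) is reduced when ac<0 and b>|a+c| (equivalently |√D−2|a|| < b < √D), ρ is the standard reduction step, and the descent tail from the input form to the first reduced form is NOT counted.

D = 273, ⌊√D⌋ = 16
descent: ρ → (8,9,-6)  [lands on river]
river: ρ → (-6,15,2)
river: ρ → (2,13,-13)
river: ρ → (-13,13,2)
river: ρ → (2,15,-6)
river: ρ → (-6,9,8)
river: ρ → (8,7,-7)
river: ρ → (-7,7,8)
ρ-cycle length = 8 (tail of 1 descent step not counted)

8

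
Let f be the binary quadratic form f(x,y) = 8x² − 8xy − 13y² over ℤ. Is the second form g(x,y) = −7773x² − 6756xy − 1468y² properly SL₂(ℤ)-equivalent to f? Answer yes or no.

D₁ = 480, D₂ = 480
river cycle of f (length 4): (-13, 8, 8), (8, 8, -13), (-13, 18, 3), (3, 18, -13)
river cycle of g (length 4): (-13, 8, 8), (8, 8, -13), (-13, 18, 3), (3, 18, -13)
cycles coincide ⇒ equivalent

yes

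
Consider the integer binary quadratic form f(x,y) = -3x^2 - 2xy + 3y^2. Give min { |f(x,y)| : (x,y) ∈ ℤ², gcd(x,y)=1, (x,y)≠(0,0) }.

descent: ρ → (3,2,-3)  [lands on river]
river: ρ → (-3,4,2)
river: ρ → (2,4,-3)
river: ρ → (-3,2,3)
river: ρ → (3,4,-2)
river: ρ → (-2,4,3)
closes: descent 1, river 6
min |a| on river = 2

2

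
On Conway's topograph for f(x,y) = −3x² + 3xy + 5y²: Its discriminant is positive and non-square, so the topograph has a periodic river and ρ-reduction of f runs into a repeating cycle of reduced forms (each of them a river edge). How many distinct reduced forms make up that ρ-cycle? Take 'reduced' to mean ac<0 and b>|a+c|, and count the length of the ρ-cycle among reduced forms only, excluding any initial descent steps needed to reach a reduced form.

D = 69, ⌊√D⌋ = 8
river: ρ → (5,7,-1)
river: ρ → (-1,7,5)
river: ρ → (5,3,-3)
river: ρ → (-3,3,5)
ρ-cycle length = 4 (tail of 0 descent steps not counted)

4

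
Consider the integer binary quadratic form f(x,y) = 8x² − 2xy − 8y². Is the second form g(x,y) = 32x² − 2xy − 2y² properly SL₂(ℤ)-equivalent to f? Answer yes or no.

D₁ = 260, D₂ = 260
river cycle of f (length 6): (-8, 2, 8), (8, 14, -2), (-2, 14, 8), (8, 2, -8), (-8, 14, 2), (2, 14, -8)
river cycle of g (length 6): (-2, 14, 8), (8, 2, -8), (-8, 14, 2), (2, 14, -8), (-8, 2, 8), (8, 14, -2)
cycles coincide ⇒ equivalent

yes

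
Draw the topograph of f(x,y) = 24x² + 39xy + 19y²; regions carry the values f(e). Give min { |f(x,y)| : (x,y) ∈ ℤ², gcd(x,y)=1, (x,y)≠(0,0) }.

translate: b→-9 (≡39 mod 48), so (24,39,19)→(24,-9,4)
flip: (24,-9,4)→(4,9,24)
translate: b→1 (≡9 mod 8), so (4,9,24)→(4,1,19)
reduced (well bottom): (4,1,19) with a≤c, −a<b≤a
well minimum = a = 4

4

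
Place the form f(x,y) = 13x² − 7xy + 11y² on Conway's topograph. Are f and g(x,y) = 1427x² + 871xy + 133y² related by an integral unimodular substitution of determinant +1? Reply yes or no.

D₁ = -523, D₂ = -523
f: flip: (13,-7,11)→(11,7,13)
f: reduced (well bottom): (11,7,13) with a≤c, −a<b≤a
g: flip: (1427,871,133)→(133,-871,1427)
g: translate: b→-73 (≡-871 mod 266), so (133,-871,1427)→(133,-73,11)
g: flip: (133,-73,11)→(11,73,133)
g: translate: b→7 (≡73 mod 22), so (11,73,133)→(11,7,13)
g: reduced (well bottom): (11,7,13) with a≤c, −a<b≤a
reduced forms (11, 7, 13) vs (11, 7, 13) ⇒ equivalent

yes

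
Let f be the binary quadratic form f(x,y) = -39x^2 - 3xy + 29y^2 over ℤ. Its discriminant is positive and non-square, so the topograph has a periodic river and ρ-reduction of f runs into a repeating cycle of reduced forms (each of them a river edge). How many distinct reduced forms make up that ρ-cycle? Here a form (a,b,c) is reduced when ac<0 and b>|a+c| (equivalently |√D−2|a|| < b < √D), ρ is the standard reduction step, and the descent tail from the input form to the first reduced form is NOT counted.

D = 4533, ⌊√D⌋ = 67
descent: ρ → (29,61,-7)  [lands on river]
river: ρ → (-7,65,11)
river: ρ → (11,67,-1)
river: ρ → (-1,67,11)
river: ρ → (11,65,-7)
river: ρ → (-7,61,29)
river: ρ → (29,55,-13)
river: ρ → (-13,49,41)
river: ρ → (41,33,-21)
river: ρ → (-21,51,23)
river: ρ → (23,41,-31)
river: ρ → (-31,21,33)
river: ρ → (33,45,-19)
river: ρ → (-19,31,47)
river: ρ → (47,63,-3)
river: ρ → (-3,63,47)
river: ρ → (47,31,-19)
river: ρ → (-19,45,33)
river: ρ → (33,21,-31)
river: ρ → (-31,41,23)
river: ρ → (23,51,-21)
river: ρ → (-21,33,41)
river: ρ → (41,49,-13)
river: ρ → (-13,55,29)
ρ-cycle length = 24 (tail of 1 descent step not counted)

24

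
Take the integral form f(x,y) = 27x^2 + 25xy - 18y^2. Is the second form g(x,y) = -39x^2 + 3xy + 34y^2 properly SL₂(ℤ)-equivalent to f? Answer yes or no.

D₁ = 2569, D₂ = 5313
discriminants differ ⇒ not SL₂(ℤ)-equivalent

no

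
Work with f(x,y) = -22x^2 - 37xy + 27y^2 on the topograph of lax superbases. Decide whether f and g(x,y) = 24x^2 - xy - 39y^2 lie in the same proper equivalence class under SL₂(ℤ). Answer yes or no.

D₁ = 3745, D₂ = 3745
river cycle of f (length 42): (27, 37, -22), (-22, 51, 13), (13, 53, -18), (-18, 55, 10), (10, 45, -43), (-43, 41, 12), (12, 55, -15), (-15, 35, 42), (42, 49, -8), (-8, 47, 48), … (32 more)
river cycle of g (length 42): (24, 47, -16), (-16, 49, 21), (21, 35, -30), (-30, 25, 26), (26, 27, -29), (-29, 31, 24), (24, 17, -36), (-36, 55, 5), (5, 55, -36), (-36, 17, 24), … (32 more)
cycles differ ⇒ inequivalent

no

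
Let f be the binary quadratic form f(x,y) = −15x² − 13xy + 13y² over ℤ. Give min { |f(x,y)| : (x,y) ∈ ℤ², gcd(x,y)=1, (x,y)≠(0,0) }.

descent: ρ → (13,13,-15)  [lands on river]
river: ρ → (-15,17,11)
river: ρ → (11,27,-5)
river: ρ → (-5,23,21)
river: ρ → (21,19,-7)
river: ρ → (-7,23,15)
river: ρ → (15,7,-15)
river: ρ → (-15,23,7)
river: ρ → (7,19,-21)
river: ρ → (-21,23,5)
river: ρ → (5,27,-11)
river: ρ → (-11,17,15)
river: ρ → (15,13,-13)
river: ρ → (-13,13,15)
river: ρ → (15,17,-11)
river: ρ → (-11,27,5)
river: ρ → (5,23,-21)
river: ρ → (-21,19,7)
river: ρ → (7,23,-15)
river: ρ → (-15,7,15)
river: ρ → (15,23,-7)
river: ρ → (-7,19,21)
river: ρ → (21,23,-5)
river: ρ → (-5,27,11)
river: ρ → (11,17,-15)
river: ρ → (-15,13,13)
closes: descent 1, river 26
min |a| on river = 5

5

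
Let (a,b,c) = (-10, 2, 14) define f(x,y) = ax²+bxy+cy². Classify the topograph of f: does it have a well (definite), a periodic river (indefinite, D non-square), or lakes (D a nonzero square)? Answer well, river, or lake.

D = b²−4ac = 2² − 4·(-10)·14 = 564
D > 0 non-square ⇒ indefinite ⇒ periodic river

river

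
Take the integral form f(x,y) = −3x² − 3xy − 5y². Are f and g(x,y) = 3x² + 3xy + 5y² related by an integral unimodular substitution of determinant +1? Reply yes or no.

D₁ = -51, D₂ = -51
f is negative-definite; reduce −f:
−f: reduced (well bottom): (3,3,5) with a≤c, −a<b≤a
flip sign back: reduced form of f is (-3,-3,-5)
g: reduced (well bottom): (3,3,5) with a≤c, −a<b≤a
reduced forms (-3, -3, -5) vs (3, 3, 5) ⇒ inequivalent

no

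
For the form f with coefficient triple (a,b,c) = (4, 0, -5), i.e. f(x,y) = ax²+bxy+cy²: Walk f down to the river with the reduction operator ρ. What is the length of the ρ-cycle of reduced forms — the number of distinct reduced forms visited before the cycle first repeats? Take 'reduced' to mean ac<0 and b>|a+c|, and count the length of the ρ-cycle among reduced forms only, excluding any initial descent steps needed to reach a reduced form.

D = 80, ⌊√D⌋ = 8
descent: ρ → (-5,0,4)
descent: ρ → (4,8,-1)  [lands on river]
river: ρ → (-1,8,4)
ρ-cycle length = 2 (tail of 2 descent steps not counted)

2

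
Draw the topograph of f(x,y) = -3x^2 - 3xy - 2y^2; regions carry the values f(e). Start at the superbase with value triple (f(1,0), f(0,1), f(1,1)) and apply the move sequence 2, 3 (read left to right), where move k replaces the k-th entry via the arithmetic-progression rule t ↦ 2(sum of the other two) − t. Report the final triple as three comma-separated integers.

start (-3,-2,-8) = (f(1,0),f(0,1),f(1,1))
replace slot 2: 2·((-3)+(-8)) − (-2) = -20 → (-3,-20,-8)
replace slot 3: 2·((-3)+(-20)) − (-8) = -38 → (-3,-20,-38)

-3,-20,-38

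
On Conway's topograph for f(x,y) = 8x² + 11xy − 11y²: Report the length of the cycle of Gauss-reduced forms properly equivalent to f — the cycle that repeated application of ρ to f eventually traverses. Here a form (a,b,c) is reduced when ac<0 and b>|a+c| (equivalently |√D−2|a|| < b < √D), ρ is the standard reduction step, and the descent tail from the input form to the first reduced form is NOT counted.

D = 473, ⌊√D⌋ = 21
river: ρ → (-11,11,8)
river: ρ → (8,21,-1)
river: ρ → (-1,21,8)
river: ρ → (8,11,-11)
ρ-cycle length = 4 (tail of 0 descent steps not counted)

4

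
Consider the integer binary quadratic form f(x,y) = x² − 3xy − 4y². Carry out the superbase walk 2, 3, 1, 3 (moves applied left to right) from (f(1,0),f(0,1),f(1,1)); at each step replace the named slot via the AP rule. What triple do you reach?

start (1,-4,-6) = (f(1,0),f(0,1),f(1,1))
replace slot 2: 2·(1+(-6)) − (-4) = -6 → (1,-6,-6)
replace slot 3: 2·(1+(-6)) − (-6) = -4 → (1,-6,-4)
replace slot 1: 2·((-6)+(-4)) − 1 = -21 → (-21,-6,-4)
replace slot 3: 2·((-21)+(-6)) − (-4) = -50 → (-21,-6,-50)

-21,-6,-50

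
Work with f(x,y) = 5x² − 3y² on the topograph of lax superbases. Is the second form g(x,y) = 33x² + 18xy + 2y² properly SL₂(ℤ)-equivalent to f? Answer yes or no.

D₁ = 60, D₂ = 60
river cycle of f (length 2): (-3, 6, 2), (2, 6, -3)
river cycle of g (length 2): (2, 6, -3), (-3, 6, 2)
cycles coincide ⇒ equivalent

yes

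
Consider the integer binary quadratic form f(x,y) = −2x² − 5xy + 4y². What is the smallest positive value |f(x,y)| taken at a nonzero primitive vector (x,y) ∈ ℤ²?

descent: ρ → (4,5,-2)  [lands on river]
river: ρ → (-2,7,1)
river: ρ → (1,7,-2)
river: ρ → (-2,5,4)
river: ρ → (4,3,-3)
river: ρ → (-3,3,4)
closes: descent 1, river 6
min |a| on river = 1

1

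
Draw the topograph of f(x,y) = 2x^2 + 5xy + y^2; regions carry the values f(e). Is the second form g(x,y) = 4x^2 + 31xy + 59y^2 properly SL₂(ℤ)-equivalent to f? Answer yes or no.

D₁ = 17, D₂ = 17
river cycle of f (length 6): (1, 3, -2), (-2, 1, 2), (2, 3, -1), (-1, 3, 2), (2, 1, -2), (-2, 3, 1)
river cycle of g (length 6): (-1, 3, 2), (2, 1, -2), (-2, 3, 1), (1, 3, -2), (-2, 1, 2), (2, 3, -1)
cycles coincide ⇒ equivalent

yes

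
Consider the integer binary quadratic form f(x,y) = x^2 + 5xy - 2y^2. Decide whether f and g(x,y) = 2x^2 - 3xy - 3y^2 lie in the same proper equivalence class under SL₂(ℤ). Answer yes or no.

D₁ = 33, D₂ = 33
river cycle of f (length 4): (-2, 3, 3), (3, 3, -2), (-2, 5, 1), (1, 5, -2)
river cycle of g (length 4): (-3, 3, 2), (2, 5, -1), (-1, 5, 2), (2, 3, -3)
cycles differ ⇒ inequivalent

no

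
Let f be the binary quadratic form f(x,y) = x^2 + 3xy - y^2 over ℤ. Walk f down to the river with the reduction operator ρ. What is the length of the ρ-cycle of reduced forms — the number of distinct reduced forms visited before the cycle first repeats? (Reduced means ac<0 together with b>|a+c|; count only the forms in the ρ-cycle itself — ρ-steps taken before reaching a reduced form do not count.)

D = 13, ⌊√D⌋ = 3
river: ρ → (-1,3,1)
river: ρ → (1,3,-1)
ρ-cycle length = 2 (tail of 0 descent steps not counted)

2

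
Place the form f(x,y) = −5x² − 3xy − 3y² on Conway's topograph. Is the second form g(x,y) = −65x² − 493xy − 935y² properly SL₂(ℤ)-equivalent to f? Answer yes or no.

D₁ = -51, D₂ = -51
f is negative-definite; reduce −f:
−f: flip: (5,3,3)→(3,-3,5)
−f: translate: b→3 (≡-3 mod 6), so (3,-3,5)→(3,3,5)
−f: reduced (well bottom): (3,3,5) with a≤c, −a<b≤a
flip sign back: reduced form of f is (-3,-3,-5)
g is negative-definite; reduce −g:
−g: translate: b→-27 (≡493 mod 130), so (65,493,935)→(65,-27,3)
−g: flip: (65,-27,3)→(3,27,65)
−g: translate: b→3 (≡27 mod 6), so (3,27,65)→(3,3,5)
−g: reduced (well bottom): (3,3,5) with a≤c, −a<b≤a
flip sign back: reduced form of g is (-3,-3,-5)
reduced forms (-3, -3, -5) vs (-3, -3, -5) ⇒ equivalent

yes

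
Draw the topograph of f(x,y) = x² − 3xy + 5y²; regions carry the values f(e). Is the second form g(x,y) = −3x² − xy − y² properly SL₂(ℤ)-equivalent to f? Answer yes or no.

D₁ = -11, D₂ = -11
f: translate: b→1 (≡-3 mod 2), so (1,-3,5)→(1,1,3)
f: reduced (well bottom): (1,1,3) with a≤c, −a<b≤a
g is negative-definite; reduce −g:
−g: flip: (3,1,1)→(1,-1,3)
−g: translate: b→1 (≡-1 mod 2), so (1,-1,3)→(1,1,3)
−g: reduced (well bottom): (1,1,3) with a≤c, −a<b≤a
flip sign back: reduced form of g is (-1,-1,-3)
reduced forms (1, 1, 3) vs (-1, -1, -3) ⇒ inequivalent

no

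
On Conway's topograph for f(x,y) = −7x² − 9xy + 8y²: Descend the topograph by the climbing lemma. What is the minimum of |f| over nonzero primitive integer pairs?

descent: ρ → (8,9,-7)  [lands on river]
river: ρ → (-7,5,10)
river: ρ → (10,15,-2)
river: ρ → (-2,17,2)
river: ρ → (2,15,-10)
river: ρ → (-10,5,7)
river: ρ → (7,9,-8)
river: ρ → (-8,7,8)
closes: descent 1, river 8
min |a| on river = 2

2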